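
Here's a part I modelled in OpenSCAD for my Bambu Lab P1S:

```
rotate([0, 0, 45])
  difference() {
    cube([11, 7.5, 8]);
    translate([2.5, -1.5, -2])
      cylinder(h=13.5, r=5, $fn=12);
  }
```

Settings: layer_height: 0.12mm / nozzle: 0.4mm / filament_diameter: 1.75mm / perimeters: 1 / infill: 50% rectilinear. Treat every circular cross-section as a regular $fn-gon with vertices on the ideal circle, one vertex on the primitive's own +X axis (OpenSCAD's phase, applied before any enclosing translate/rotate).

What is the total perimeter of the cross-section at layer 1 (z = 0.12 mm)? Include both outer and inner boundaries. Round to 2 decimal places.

35.87 mm

At z = 0.12 mm: the 11×7.5 cube contributes its full rectangle (perimeter 37.00 mm); the r=5 cylinder at (2.5, -1.5) gives a regular 12-gon of circumradius 5 (constant along its height) (perimeter = 2·12·5.000·sin(180°/12) = 31.06 mm); Taking the first minus the rest: starting from the 11×7.5 cube, the r=5 cylinder at (2.5, -1.5) partially overlaps it — only the 19.46 mm² overlap (of its 75.00 mm²) is removed, clipping the outline — boundary = 35.87 mm; (whole slice rotated 45° about Z — lengths, areas and connectivity unchanged). Overall, the cross-section is a single solid region. Total boundary length (outer) = 35.87 mm.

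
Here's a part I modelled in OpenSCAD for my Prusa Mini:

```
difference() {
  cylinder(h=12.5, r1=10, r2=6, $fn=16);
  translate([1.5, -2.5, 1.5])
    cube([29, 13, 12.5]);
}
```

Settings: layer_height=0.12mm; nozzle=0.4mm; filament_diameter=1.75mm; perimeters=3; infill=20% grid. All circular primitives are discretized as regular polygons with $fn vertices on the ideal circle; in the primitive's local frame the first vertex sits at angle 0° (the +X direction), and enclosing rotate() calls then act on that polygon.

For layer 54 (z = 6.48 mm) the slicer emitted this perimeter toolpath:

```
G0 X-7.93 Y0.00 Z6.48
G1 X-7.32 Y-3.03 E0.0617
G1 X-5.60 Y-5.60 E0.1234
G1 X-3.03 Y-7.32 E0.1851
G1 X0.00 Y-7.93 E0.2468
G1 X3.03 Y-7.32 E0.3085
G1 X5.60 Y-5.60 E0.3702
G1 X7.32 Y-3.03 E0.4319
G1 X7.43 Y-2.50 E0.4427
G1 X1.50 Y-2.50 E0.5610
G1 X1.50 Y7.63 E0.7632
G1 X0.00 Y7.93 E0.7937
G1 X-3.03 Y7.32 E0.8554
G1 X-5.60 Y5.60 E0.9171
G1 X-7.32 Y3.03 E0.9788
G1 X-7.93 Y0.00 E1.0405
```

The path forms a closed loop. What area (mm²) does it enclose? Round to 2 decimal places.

Apply the shoelace formula to the sequence of (X, Y) vertices; enclosed area = 140.38 mm².

140.38 mm²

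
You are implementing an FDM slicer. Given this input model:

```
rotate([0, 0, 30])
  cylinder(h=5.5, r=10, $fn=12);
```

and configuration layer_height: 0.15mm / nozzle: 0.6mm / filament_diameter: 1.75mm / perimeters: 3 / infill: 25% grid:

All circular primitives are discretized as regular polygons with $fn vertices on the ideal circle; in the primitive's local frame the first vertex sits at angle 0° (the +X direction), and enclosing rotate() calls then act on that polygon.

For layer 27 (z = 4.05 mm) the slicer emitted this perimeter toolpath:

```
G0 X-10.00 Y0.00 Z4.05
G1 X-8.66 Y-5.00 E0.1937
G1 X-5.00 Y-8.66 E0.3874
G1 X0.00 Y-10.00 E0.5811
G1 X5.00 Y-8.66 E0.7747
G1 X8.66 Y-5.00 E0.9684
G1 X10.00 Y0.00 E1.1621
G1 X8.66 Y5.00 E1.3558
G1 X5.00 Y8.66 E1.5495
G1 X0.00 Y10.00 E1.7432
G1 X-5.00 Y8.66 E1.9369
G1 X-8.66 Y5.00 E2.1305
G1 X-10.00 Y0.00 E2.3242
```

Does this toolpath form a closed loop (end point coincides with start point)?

yes

Start point (G0): (-10.00, 0.00). End point (last G1): the path returns to the start — closed.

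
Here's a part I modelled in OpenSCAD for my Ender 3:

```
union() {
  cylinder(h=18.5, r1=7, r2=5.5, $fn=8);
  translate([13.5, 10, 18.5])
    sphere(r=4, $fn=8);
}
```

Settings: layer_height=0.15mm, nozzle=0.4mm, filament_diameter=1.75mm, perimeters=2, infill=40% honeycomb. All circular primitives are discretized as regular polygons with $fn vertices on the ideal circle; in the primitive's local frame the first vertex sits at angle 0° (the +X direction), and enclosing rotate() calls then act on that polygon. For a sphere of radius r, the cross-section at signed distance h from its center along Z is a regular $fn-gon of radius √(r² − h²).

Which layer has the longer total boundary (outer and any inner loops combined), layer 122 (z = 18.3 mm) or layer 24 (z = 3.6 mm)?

Layer 122 (z = 18.3): the cone contributes a regular 8-gon of circumradius 5.516 (interpolated between r1=7 and r2=5.5 at t=0.989) (perimeter = 2·8·5.516·sin(180°/8) = 33.78 mm); the r=4 sphere at (13.5, 10) contributes a regular 8-gon of circumradius √(4²−0.2²) = 3.995 (perimeter = 2·8·3.995·sin(180°/8) = 24.46 mm); Taking the union: the 2 present regions are separate (no shared area or edge), so areas and boundary lengths simply add and each stays a separate island — boundary = 58.24 mm. So its perimeter = 58.24 mm. Layer 24 (z = 3.6): the cone contributes a regular 8-gon of circumradius 6.708 (interpolated between r1=7 and r2=5.5 at t=0.195) (perimeter = 2·8·6.708·sin(180°/8) = 41.07 mm); the sphere at (13.5, 10) is absent (|z−center|=14.900 > r=4); Merging all regions: only the cone is present, so the union is just that shape — boundary = 41.07 mm. So its perimeter = 41.07 mm. Layer 122 is larger (58.24 vs 41.07 mm).

layer 122 (z = 18.3 mm)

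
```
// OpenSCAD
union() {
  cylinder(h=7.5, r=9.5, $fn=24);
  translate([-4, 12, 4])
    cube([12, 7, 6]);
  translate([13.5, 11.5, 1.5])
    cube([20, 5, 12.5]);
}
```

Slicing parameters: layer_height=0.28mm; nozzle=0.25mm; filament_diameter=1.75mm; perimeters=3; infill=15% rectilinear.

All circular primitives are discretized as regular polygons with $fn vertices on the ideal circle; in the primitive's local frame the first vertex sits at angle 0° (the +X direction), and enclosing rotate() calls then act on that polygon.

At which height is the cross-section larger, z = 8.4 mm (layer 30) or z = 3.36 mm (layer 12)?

Layer 30 (z = 8.4): the cylinder does not reach this height (z outside [0, 7.5]); the cube at (-4, 12) (footprint 12×7) is included at this height (area 84.00 mm²); the 20×5 cube at (13.5, 11.5) contributes its full rectangle (area 100.00 mm²); Taking the union: the 2 present regions are separate (no shared area or edge), so areas and boundary lengths simply add and each stays a separate island — area = 184.00 mm². So its area = 184.00 mm². Layer 12 (z = 3.36): the r=9.5 cylinder gives a regular 24-gon of circumradius 9.5 (constant along its height) (area = (24/2)·9.500²·sin(360°/24) = 280.30 mm²); the cube at (-4, 12) does not reach this height (z outside [4, 10]); the cube at (13.5, 11.5) is present — its section is the full 20×5 rectangle (area 100.00 mm²); Merging all regions: the 2 present regions are separate (no shared area or edge), so areas and boundary lengths simply add and each stays a separate island — area = 380.30 mm². So its area = 380.30 mm². Layer 12 is larger (380.30 vs 184.00 mm²).

layer 12 (z = 3.36 mm)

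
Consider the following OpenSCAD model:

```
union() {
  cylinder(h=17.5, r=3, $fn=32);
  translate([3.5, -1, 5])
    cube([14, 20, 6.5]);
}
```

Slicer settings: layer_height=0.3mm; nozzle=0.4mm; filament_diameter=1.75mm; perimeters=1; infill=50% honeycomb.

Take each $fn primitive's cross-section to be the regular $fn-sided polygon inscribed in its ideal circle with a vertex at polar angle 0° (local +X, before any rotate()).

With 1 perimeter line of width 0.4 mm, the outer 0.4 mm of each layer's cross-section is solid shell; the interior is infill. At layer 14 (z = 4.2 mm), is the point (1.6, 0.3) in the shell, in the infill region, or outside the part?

infill

At z = 4.2 mm: the cylinder: section is a regular 32-gon, circumradius r=3; the cube at (3.5, -1) is not intersected at this z (z outside [5, 11.5]); Combining (union): only the r=3 cylinder is present, so the union is just that shape — 1 connected region. Overall, the cross-section is a single solid region. The nearest boundary edge runs (3.00, 0.00)→(2.94, 0.59); distance from the point to it = 1.36 mm. The point is inside the cross-section and 1.36 mm from the nearest boundary — more than the 0.4 mm shell width (1 × 0.4), so it's in the infill interior.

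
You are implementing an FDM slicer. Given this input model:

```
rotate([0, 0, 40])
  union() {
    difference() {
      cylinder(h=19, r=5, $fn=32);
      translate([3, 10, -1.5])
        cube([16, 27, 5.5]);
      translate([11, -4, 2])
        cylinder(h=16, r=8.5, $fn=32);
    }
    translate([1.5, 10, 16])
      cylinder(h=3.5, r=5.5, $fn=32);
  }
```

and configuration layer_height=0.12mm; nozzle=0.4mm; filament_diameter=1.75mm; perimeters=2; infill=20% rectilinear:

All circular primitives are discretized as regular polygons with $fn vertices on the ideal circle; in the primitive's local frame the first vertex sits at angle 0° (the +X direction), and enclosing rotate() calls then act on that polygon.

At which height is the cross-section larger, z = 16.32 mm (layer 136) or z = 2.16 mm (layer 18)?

layer 136 (z = 16.32 mm)

Layer 136 (z = 16.32): the r=5 cylinder gives a regular 32-gon of circumradius 5 (constant along its height) (area = (32/2)·5.000²·sin(360°/32) = 78.04 mm²); the cube at (3, 10) is absent (z outside [-1.5, 4]); the r=8.5 cylinder at (11, -4) gives a regular 32-gon of circumradius 8.5 (constant along its height) (area = (32/2)·8.500²·sin(360°/32) = 225.52 mm²); After the difference (first − rest): starting from the r=5 cylinder (78.04 mm²), the r=8.5 cylinder at (11, -4) partially overlaps it — only the 7.54 mm² overlap (of its 225.52 mm²) is removed, clipping the outline — area = 70.49 mm²; the r=5.5 cylinder at (1.5, 10) gives a regular 32-gon of circumradius 5.5 (constant along its height) (area = (32/2)·5.500²·sin(360°/32) = 94.42 mm²); Merging all regions: the regions partially overlap — summed areas 164.92 mm² minus the doubly-counted overlap 0.64 mm² gives 164.28 mm² — area = 164.28 mm²; (rotated 40° about Z; rotation is an isometry so areas/perimeters/island counts are preserved). So its area = 164.28 mm². Layer 18 (z = 2.16): the r=5 cylinder gives a regular 32-gon of circumradius 5 (constant along its height) (area = (32/2)·5.000²·sin(360°/32) = 78.04 mm²); the cube at (3, 10) is present — its section is the full 16×27 rectangle (area 432.00 mm²); the cylinder at (11, -4): section is a regular 32-gon, circumradius r=8.5 (area = (32/2)·8.500²·sin(360°/32) = 225.52 mm²); Taking the first minus the rest: starting from the r=5 cylinder (78.04 mm²), the 16×27 cube at (3, 10) misses the remaining region (no effect); the r=8.5 cylinder at (11, -4) partially overlaps it — only the 7.54 mm² overlap (of its 225.52 mm²) is removed, clipping the outline — area = 70.49 mm²; the cylinder at (1.5, 10) does not reach this height (z outside [16, 19.5]); Taking the union: only the result so far is present, so the union is just that shape — area = 70.49 mm²; (rotated 40° about Z; rotation is an isometry so areas/perimeters/island counts are preserved). So its area = 70.49 mm². Layer 136 is larger (164.28 vs 70.49 mm²).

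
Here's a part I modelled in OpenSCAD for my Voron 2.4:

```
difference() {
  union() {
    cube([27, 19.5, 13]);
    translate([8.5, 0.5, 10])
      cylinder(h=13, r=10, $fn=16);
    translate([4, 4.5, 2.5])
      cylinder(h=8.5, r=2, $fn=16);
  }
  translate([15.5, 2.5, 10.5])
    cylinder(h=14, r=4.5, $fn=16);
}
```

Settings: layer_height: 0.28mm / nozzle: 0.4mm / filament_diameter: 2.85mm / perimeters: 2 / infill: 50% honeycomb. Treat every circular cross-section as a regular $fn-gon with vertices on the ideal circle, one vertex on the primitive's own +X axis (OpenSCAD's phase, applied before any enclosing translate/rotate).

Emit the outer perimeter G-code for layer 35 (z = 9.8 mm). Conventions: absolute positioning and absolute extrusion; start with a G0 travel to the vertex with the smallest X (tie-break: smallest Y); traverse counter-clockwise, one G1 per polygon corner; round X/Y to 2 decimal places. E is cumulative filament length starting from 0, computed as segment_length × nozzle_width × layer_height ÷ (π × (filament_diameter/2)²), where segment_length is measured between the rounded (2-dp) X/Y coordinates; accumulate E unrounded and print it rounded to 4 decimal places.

G0 X0.00 Y0.00 Z9.80
G1 X27.00 Y0.00 E0.4740
G1 X27.00 Y19.50 E0.8164
G1 X0.00 Y19.50 E1.2904
G1 X0.00 Y0.00 E1.6328

At z = 9.8 mm: the 27×19.5 cube contributes its full rectangle; the cylinder at (8.5, 0.5) does not reach this height (z outside [10, 23]); the r=2 cylinder at (4, 4.5) gives a regular 16-gon of circumradius 2 (constant along its height); Combining (union): the r=2 cylinder at (4, 4.5) lies entirely inside the 27×19.5 cube, so the union is just the 27×19.5 cube — 1 connected region; the cylinder at (15.5, 2.5) is not intersected at this z (z outside [10.5, 24.5]); Subtracting the remaining from the first: none of the subtracted shapes is present at this height, so that combined region is unchanged — 1 connected region. The outline is a single polygon with 4 vertices. Extrusion per mm of travel: 0.4 × 0.28 / (π × 1.425²) = 0.017557. Accumulating E over each segment gives final E = 1.6328.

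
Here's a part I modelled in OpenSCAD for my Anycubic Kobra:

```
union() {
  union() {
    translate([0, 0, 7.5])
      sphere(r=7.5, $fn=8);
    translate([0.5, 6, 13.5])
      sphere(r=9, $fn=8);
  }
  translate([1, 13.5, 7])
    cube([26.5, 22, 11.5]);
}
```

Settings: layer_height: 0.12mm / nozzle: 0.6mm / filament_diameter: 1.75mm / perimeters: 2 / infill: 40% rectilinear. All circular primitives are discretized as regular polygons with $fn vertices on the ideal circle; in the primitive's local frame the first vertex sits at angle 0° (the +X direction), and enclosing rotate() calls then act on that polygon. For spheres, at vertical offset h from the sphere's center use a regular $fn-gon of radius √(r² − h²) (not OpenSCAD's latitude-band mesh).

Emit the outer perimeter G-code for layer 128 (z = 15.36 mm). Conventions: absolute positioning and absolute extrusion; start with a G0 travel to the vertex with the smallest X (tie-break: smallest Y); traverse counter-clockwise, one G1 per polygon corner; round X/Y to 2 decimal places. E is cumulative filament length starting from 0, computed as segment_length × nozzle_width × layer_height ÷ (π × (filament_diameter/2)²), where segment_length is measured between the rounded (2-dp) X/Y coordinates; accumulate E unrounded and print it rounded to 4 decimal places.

G0 X-8.31 Y6.00 Z15.36
G1 X-5.73 Y-0.23 E0.2018
G1 X0.50 Y-2.81 E0.4037
G1 X6.73 Y-0.23 E0.6055
G1 X9.31 Y6.00 E0.8074
G1 X6.73 Y12.23 E1.0092
G1 X3.65 Y13.50 E1.1090
G1 X27.50 Y13.50 E1.8229
G1 X27.50 Y35.50 E2.4814
G1 X1.00 Y35.50 E3.2747
G1 X1.00 Y14.60 E3.9003
G1 X0.50 Y14.81 E3.9166
G1 X-5.73 Y12.23 E4.1184
G1 X-8.31 Y6.00 E4.3203

At z = 15.36 mm: the sphere does not reach this height (|z−center|=7.860 > r=7.5); the r=9 sphere at (0.5, 6) slices to a regular 8-gon of circumradius 8.806 (√(r²−h²) with h=1.86 from center); Merging all regions: only the r=9 sphere at (0.5, 6) is present, so the union is just that shape — 1 connected region; the 26.5×22 cube at (1, 13.5) contributes its full rectangle; Taking the union: the regions partially overlap (shared area 1.46 mm²), so overlapping operands fuse into one piece — 1 connected region. The outline is a single polygon with 13 vertices. Extrusion per mm of travel: 0.6 × 0.12 / (π × 0.875²) = 0.029934. Accumulating E over each segment gives final E = 4.3203.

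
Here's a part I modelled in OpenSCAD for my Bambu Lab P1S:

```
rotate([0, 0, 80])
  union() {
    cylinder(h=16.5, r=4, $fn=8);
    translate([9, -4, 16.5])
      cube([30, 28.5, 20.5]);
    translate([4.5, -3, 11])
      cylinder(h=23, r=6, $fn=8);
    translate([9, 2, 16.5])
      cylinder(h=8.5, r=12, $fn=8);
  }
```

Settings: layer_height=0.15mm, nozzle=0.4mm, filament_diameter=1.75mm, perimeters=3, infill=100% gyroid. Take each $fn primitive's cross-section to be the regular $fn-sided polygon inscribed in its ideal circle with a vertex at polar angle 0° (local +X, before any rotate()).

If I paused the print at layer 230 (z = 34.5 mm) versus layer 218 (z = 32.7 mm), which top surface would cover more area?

Layer 230 (z = 34.5): the cylinder is not intersected at this z (z outside [0, 16.5]); the cube at (9, -4) is present — its section is the full 30×28.5 rectangle (area 855.00 mm²); the cylinder at (4.5, -3) is not intersected at this z (z outside [11, 34]); the cylinder at (9, 2) is not intersected at this z (z outside [16.5, 25]); Merging all regions: only the 30×28.5 cube at (9, -4) is present, so the union is just that shape — area = 855.00 mm²; (rotated 80° about Z; rotation is an isometry so areas/perimeters/island counts are preserved). So its area = 855.00 mm². Layer 218 (z = 32.7): the cylinder is absent (z outside [0, 16.5]); the 30×28.5 cube at (9, -4) contributes its full rectangle (area 855.00 mm²); the r=6 cylinder at (4.5, -3) gives a regular 8-gon of circumradius 6 (constant along its height) (area = (8/2)·6.000²·sin(360°/8) = 101.82 mm²); the cylinder at (9, 2) is not intersected at this z (z outside [16.5, 25]); Merging all regions: the regions partially overlap — summed areas 956.82 mm² minus the doubly-counted overlap 4.01 mm² gives 952.81 mm² — area = 952.81 mm²; (whole slice rotated 80° about Z — lengths, areas and connectivity unchanged). So its area = 952.81 mm². Layer 218 is larger (952.81 vs 855.00 mm²).

layer 218 (z = 32.7 mm)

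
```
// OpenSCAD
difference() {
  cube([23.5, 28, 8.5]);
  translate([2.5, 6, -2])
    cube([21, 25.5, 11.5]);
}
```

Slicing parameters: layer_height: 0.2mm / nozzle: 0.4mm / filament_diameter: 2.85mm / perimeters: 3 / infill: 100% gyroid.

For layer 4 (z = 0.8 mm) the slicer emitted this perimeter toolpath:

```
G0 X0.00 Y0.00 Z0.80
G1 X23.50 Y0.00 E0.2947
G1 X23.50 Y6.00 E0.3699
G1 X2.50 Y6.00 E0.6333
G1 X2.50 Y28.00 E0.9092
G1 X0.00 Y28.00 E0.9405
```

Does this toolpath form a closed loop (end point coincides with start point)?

no

Start point (G0): (0.00, 0.00). End point (last G1): the path does not return to the start — open.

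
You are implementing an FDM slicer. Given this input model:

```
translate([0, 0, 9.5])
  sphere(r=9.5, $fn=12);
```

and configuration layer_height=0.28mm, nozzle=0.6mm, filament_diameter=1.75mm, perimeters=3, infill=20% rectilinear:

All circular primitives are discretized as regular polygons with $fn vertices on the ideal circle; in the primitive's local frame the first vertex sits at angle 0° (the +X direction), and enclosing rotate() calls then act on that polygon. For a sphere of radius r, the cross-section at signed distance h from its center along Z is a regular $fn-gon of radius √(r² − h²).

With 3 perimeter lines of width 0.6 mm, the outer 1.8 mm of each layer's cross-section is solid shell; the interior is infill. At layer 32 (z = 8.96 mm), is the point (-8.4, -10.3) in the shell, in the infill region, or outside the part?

outside

At z = 8.96 mm: the sphere: section is a regular 12-gon, circumradius = √(r²−h²) = √(9.5²−0.54²) = 9.485. Overall, the cross-section is a single solid region. The nearest boundary edge runs (-8.21, -4.74)→(-4.74, -8.21); distance from the point to it = 4.06 mm. The point is not inside any of the regions above, so it lies outside the cross-section (4.06 mm from the nearest boundary).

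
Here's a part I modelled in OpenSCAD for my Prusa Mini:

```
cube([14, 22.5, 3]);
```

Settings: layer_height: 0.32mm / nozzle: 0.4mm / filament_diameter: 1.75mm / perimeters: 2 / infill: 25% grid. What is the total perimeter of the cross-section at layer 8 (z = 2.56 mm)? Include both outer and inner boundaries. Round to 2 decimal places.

73.00 mm

At z = 2.56 mm: the 14×22.5 cube contributes its full rectangle (perimeter 73.00 mm). Overall, the cross-section is a single solid region. Total boundary length (outer) = 73.00 mm.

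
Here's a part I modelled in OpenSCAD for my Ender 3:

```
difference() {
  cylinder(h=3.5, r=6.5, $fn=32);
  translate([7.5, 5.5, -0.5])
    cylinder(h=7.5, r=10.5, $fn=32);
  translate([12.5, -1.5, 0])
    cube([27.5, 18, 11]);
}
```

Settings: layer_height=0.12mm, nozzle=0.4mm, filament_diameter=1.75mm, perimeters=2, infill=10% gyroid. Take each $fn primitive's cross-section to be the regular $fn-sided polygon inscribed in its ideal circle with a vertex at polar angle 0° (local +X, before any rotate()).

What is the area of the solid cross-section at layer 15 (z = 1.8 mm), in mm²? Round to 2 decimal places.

60.02 mm²

At z = 1.8 mm: the r=6.5 cylinder gives a regular 32-gon of circumradius 6.5 (constant along its height) (area = (32/2)·6.500²·sin(360°/32) = 131.88 mm²); the r=10.5 cylinder at (7.5, 5.5) gives a regular 32-gon of circumradius 10.5 (constant along its height) (area = (32/2)·10.500²·sin(360°/32) = 344.14 mm²); the 27.5×18 cube at (12.5, -1.5) contributes its full rectangle (area 495.00 mm²); Taking the first minus the rest: starting from the r=6.5 cylinder (131.88 mm²), the r=10.5 cylinder at (7.5, 5.5) partially overlaps it — only the 71.86 mm² overlap (of its 344.14 mm²) is removed, clipping the outline; the 27.5×18 cube at (12.5, -1.5) misses the remaining region (no effect) — area = 60.02 mm². Overall, the cross-section is a single solid region. Net area = 60.02 mm².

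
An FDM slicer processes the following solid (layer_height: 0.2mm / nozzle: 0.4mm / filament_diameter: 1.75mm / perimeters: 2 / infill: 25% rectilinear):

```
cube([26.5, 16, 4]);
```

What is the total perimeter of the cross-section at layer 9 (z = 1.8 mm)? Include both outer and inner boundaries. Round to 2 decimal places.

85.00 mm

At z = 1.8 mm: the 26.5×16 cube contributes its full rectangle (perimeter 85.00 mm). Overall, the cross-section is a single solid region. Total boundary length (outer) = 85.00 mm.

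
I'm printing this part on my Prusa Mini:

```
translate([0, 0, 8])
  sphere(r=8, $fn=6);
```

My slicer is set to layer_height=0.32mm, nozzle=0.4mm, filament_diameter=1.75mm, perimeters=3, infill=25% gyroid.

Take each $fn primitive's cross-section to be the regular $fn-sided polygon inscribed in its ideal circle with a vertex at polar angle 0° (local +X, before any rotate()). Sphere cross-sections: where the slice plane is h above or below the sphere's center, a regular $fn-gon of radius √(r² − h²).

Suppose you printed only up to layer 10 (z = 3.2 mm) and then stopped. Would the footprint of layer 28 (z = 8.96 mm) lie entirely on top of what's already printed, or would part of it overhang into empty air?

Compare the two slices. At z = 3.2: the r=8 sphere contributes a regular 6-gon of circumradius √(8²−4.8²) = 6.400 (area = (6/2)·6.400²·sin(360°/6) = 106.42 mm²). At z = 8.96: the r=8 sphere contributes a regular 6-gon of circumradius √(8²−0.96²) = 7.942 (area = (6/2)·7.942²·sin(360°/6) = 163.88 mm²). Checking containment: at z = 8.96 the cross-section extends beyond the z = 3.2 cross-section by about 57.47 mm².

part overhangs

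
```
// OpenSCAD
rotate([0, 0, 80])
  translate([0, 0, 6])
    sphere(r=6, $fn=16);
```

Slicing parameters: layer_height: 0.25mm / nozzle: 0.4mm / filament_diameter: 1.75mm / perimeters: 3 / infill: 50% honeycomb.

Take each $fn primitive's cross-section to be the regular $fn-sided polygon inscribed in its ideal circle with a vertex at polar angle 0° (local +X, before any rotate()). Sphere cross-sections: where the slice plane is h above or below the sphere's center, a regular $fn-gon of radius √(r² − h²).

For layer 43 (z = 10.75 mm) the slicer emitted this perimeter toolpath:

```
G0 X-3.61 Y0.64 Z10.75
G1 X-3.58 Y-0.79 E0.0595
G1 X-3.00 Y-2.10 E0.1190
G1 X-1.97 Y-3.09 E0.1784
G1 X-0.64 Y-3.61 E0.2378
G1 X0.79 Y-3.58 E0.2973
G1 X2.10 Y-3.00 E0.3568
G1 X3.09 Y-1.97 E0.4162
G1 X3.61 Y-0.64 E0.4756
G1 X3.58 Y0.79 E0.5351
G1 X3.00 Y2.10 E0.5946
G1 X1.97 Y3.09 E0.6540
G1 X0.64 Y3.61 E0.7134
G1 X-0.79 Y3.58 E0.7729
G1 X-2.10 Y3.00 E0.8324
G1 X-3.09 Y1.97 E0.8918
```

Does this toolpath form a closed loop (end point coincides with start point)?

no

Start point (G0): (-3.61, 0.64). End point (last G1): the path does not return to the start — open.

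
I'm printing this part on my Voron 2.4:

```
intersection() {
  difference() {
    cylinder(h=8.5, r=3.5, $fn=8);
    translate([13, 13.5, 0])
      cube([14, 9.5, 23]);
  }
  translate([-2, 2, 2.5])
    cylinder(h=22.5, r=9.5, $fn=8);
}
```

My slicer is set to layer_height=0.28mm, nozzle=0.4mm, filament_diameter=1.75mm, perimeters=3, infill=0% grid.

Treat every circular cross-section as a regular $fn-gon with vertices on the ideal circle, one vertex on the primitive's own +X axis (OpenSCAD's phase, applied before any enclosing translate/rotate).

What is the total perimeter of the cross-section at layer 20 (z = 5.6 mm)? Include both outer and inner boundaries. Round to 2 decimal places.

At z = 5.6 mm: the r=3.5 cylinder contributes a regular 8-gon of circumradius 3.5 (perimeter = 2·8·3.500·sin(180°/8) = 21.43 mm); the cube at (13, 13.5) is present — its section is the full 14×9.5 rectangle (perimeter 47.00 mm); After the difference (first − rest): starting from the r=3.5 cylinder, the 14×9.5 cube at (13, 13.5) misses the remaining region (no effect) — boundary = 21.43 mm; the r=9.5 cylinder at (-2, 2) contributes a regular 8-gon of circumradius 9.5 (perimeter = 2·8·9.500·sin(180°/8) = 58.17 mm); Keeping only the common overlap: that combined region lies inside the r=9.5 cylinder at (-2, 2), so it is kept whole — boundary = 21.43 mm. Overall, the cross-section is a single solid region. Total boundary length (outer) = 21.43 mm.

21.43 mm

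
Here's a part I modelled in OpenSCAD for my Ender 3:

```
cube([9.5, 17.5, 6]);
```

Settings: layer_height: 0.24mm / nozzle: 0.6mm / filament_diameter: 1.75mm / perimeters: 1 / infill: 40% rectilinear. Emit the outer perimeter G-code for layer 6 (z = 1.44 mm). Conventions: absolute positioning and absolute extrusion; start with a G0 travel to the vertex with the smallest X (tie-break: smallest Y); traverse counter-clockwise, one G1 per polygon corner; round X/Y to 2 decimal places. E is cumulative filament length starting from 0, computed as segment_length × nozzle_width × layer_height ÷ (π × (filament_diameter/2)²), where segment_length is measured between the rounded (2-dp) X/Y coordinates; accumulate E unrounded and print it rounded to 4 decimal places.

At z = 1.44 mm: the 9.5×17.5 cube contributes its full rectangle. The outline is a single polygon with 4 vertices. Extrusion per mm of travel: 0.6 × 0.24 / (π × 0.875²) = 0.059868. Accumulating E over each segment gives final E = 3.2329.

G0 X0.00 Y0.00 Z1.44
G1 X9.50 Y0.00 E0.5687
G1 X9.50 Y17.50 E1.6164
G1 X0.00 Y17.50 E2.1852
G1 X0.00 Y0.00 E3.2329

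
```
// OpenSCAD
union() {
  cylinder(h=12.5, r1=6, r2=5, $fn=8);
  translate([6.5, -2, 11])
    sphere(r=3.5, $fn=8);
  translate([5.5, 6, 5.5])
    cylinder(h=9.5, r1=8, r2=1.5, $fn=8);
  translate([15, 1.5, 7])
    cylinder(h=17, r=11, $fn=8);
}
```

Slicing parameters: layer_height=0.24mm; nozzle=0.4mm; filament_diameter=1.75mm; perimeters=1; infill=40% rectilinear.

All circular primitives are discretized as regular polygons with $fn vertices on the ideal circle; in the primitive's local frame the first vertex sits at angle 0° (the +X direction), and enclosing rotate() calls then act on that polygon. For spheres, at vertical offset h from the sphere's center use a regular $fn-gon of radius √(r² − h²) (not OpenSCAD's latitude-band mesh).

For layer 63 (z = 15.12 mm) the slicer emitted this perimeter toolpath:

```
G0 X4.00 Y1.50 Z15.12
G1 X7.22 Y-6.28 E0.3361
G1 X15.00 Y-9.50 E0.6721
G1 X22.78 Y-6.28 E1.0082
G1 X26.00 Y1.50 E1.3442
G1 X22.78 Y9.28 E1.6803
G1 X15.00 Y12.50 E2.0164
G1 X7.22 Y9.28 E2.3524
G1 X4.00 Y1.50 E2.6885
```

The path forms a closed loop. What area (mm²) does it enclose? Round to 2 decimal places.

342.32 mm²

Apply the shoelace formula to the sequence of (X, Y) vertices; enclosed area = 342.32 mm².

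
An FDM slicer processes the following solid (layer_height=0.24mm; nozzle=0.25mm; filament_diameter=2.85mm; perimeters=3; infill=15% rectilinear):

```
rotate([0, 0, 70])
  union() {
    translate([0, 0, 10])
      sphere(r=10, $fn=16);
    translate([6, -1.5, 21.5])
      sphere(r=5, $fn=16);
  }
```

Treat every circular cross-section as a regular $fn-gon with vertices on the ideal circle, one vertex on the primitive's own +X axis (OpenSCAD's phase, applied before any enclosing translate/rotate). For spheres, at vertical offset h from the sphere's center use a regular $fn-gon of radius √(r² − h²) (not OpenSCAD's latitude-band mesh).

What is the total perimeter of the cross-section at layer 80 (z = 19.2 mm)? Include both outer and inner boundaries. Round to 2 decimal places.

40.21 mm

At z = 19.2 mm: the sphere: section is a regular 16-gon, circumradius = √(r²−h²) = √(10²−9.2²) = 3.919 (perimeter = 2·16·3.919·sin(180°/16) = 24.47 mm); the r=5 sphere at (6, -1.5) contributes a regular 16-gon of circumradius √(5²−2.3²) = 4.440 (perimeter = 2·16·4.440·sin(180°/16) = 27.72 mm); Combining (union): the regions partially overlap (shared area 7.73 mm²), so the edge portions inside another operand are dropped and the merged outline is re-measured after clipping — boundary = 40.21 mm; (rotated 70° about Z; rotation is an isometry so areas/perimeters/island counts are preserved). Overall, the cross-section is a single solid region. Total boundary length (outer) = 40.21 mm.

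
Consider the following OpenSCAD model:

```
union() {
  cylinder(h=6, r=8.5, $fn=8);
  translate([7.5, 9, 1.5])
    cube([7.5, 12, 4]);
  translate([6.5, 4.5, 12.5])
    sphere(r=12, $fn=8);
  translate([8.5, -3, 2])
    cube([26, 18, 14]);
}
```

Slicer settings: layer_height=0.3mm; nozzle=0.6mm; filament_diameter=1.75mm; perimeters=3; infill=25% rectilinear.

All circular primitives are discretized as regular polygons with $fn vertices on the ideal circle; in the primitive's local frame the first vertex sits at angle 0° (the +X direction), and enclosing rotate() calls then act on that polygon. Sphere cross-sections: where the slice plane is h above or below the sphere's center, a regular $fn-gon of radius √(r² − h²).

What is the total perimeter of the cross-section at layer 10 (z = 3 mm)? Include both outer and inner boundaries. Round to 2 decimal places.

134.13 mm

At z = 3 mm: the cylinder: section is a regular 8-gon, circumradius r=8.5 (perimeter = 2·8·8.500·sin(180°/8) = 52.04 mm); the 7.5×12 cube at (7.5, 9) contributes its full rectangle (perimeter 39.00 mm); the sphere at (6.5, 4.5): section is a regular 8-gon, circumradius = √(r²−h²) = √(12²−9.5²) = 7.331 (perimeter = 2·8·7.331·sin(180°/8) = 44.89 mm); the cube at (8.5, -3) (footprint 26×18) is included at this height (perimeter 88.00 mm); Taking the union: the regions partially overlap (shared area 153.36 mm²), so the edge portions inside another operand are dropped and the merged outline is re-measured after clipping — boundary = 134.13 mm. Overall, the cross-section is a single solid region. Total boundary length (outer) = 134.13 mm.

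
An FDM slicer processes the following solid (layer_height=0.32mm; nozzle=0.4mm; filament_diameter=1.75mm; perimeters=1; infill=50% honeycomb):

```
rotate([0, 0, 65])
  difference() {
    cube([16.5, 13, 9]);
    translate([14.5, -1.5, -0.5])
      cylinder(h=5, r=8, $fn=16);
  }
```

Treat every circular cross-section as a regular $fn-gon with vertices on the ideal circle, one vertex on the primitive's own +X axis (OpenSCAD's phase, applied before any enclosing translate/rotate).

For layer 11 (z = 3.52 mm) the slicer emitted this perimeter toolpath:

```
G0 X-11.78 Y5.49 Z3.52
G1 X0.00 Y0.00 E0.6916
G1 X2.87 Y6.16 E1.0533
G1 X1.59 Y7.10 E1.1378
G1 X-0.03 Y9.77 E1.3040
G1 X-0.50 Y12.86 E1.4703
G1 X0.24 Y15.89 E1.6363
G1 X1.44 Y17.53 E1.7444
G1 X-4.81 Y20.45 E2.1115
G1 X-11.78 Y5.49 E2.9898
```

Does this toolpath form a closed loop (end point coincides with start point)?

yes

Start point (G0): (-11.78, 5.49). End point (last G1): the path returns to the start — closed.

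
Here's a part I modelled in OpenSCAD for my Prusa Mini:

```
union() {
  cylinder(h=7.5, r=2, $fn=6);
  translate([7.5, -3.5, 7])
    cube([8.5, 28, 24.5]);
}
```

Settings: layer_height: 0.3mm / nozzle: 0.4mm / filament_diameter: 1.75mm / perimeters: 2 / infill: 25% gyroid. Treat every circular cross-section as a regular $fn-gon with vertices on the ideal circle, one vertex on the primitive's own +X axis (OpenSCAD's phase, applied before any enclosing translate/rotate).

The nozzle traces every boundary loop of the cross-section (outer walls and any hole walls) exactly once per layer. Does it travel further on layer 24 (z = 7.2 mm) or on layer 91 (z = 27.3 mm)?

Layer 24 (z = 7.2): the r=2 cylinder contributes a regular 6-gon of circumradius 2 (perimeter = 2·6·2.000·sin(180°/6) = 12.00 mm); the cube at (7.5, -3.5) is present — its section is the full 8.5×28 rectangle (perimeter 73.00 mm); Merging all regions: the 2 present regions are separate (no shared area or edge), so areas and boundary lengths simply add and each stays a separate island — boundary = 85.00 mm. So its perimeter = 85.00 mm. Layer 91 (z = 27.3): the cylinder is absent (z outside [0, 7.5]); the cube at (7.5, -3.5) is present — its section is the full 8.5×28 rectangle (perimeter 73.00 mm); Merging all regions: only the 8.5×28 cube at (7.5, -3.5) is present, so the union is just that shape — boundary = 73.00 mm. So its perimeter = 73.00 mm. Layer 24 is larger (85.00 vs 73.00 mm).

layer 24 (z = 7.2 mm)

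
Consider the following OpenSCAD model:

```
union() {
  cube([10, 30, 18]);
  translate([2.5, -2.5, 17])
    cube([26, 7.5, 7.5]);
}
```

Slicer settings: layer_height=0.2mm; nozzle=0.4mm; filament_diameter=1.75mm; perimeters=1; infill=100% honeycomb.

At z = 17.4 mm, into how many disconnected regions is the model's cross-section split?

1

At z = 17.4 mm: the cube (footprint 10×30) is included at this height; the cube at (2.5, -2.5) is present — its section is the full 26×7.5 rectangle; Combining (union): the regions partially overlap (shared area 37.50 mm²), so overlapping operands fuse into one piece — 1 connected region. The result has 1 disconnected region.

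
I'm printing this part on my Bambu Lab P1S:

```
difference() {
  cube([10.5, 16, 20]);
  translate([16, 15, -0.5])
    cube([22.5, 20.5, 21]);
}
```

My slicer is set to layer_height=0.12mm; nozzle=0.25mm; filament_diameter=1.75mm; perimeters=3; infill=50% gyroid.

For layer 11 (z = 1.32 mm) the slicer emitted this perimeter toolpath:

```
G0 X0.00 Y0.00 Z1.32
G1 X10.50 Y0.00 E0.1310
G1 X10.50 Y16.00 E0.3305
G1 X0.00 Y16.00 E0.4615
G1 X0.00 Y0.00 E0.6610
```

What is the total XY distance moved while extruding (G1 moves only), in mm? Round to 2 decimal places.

53.00 mm

Sum the Euclidean lengths of each G1 segment: total = 53.00 mm.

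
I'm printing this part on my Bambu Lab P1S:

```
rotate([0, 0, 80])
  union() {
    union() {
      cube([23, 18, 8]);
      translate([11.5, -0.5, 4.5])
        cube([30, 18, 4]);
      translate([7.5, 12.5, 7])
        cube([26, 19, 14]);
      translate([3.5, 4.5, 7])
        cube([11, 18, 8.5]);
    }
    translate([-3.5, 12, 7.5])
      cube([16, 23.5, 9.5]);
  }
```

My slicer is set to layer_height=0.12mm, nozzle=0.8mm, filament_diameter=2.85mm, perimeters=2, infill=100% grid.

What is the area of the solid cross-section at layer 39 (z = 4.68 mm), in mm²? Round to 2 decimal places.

752.75 mm²

At z = 4.68 mm: the cube (footprint 23×18) is included at this height (area 414.00 mm²); the 30×18 cube at (11.5, -0.5) contributes its full rectangle (area 540.00 mm²); the cube at (7.5, 12.5) does not reach this height (z outside [7, 21]); the cube at (3.5, 4.5) is not intersected at this z (z outside [7, 15.5]); Combining (union): the regions partially overlap — summed areas 954.00 mm² minus the doubly-counted overlap 201.25 mm² gives 752.75 mm² — area = 752.75 mm²; the cube at (-3.5, 12) does not reach this height (z outside [7.5, 17]); Combining (union): only the result so far is present, so the union is just that shape — area = 752.75 mm²; (rotated 80° about Z; rotation is an isometry so areas/perimeters/island counts are preserved). Overall, the cross-section is a single solid region. Net area = 752.75 mm².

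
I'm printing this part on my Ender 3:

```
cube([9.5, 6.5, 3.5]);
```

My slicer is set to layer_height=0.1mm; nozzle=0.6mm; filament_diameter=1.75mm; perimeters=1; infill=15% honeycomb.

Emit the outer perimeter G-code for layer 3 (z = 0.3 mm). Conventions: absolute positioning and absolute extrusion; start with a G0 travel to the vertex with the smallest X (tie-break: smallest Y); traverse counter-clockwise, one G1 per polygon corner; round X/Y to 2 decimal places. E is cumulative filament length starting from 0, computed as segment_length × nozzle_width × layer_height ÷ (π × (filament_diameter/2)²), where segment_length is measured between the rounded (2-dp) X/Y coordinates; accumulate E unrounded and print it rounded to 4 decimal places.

At z = 0.3 mm: the 9.5×6.5 cube contributes its full rectangle. The outline is a single polygon with 4 vertices. Extrusion per mm of travel: 0.6 × 0.1 / (π × 0.875²) = 0.024945. Accumulating E over each segment gives final E = 0.7982.

G0 X0.00 Y0.00 Z0.30
G1 X9.50 Y0.00 E0.2370
G1 X9.50 Y6.50 E0.3991
G1 X0.00 Y6.50 E0.6361
G1 X0.00 Y0.00 E0.7982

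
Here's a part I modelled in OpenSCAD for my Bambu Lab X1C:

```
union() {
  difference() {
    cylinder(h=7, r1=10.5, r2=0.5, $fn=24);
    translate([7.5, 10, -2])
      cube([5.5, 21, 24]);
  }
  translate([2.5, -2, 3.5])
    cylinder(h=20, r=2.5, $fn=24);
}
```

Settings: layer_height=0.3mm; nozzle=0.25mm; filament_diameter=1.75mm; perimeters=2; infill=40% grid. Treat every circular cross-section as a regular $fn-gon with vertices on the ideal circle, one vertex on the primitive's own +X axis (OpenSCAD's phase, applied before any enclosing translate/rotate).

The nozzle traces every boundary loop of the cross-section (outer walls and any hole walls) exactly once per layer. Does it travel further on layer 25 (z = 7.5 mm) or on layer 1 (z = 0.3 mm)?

Layer 25 (z = 7.5): the cone is absent (z outside [0, 7]); the 5.5×21 cube at (7.5, 10) contributes its full rectangle (perimeter 53.00 mm); After the difference (first − rest): the first operand is absent here, so nothing remains; the cylinder at (2.5, -2): section is a regular 24-gon, circumradius r=2.5 (perimeter = 2·24·2.500·sin(180°/24) = 15.66 mm); Combining (union): only the r=2.5 cylinder at (2.5, -2) is present, so the union is just that shape — boundary = 15.66 mm. So its perimeter = 15.66 mm. Layer 1 (z = 0.3): the cone contributes a regular 24-gon of circumradius 10.071 (interpolated between r1=10.5 and r2=0.5 at t=0.043) (perimeter = 2·24·10.071·sin(180°/24) = 63.10 mm); the 5.5×21 cube at (7.5, 10) contributes its full rectangle (perimeter 53.00 mm); Subtracting the remaining from the first: starting from the cone, the 5.5×21 cube at (7.5, 10) misses the remaining region (no effect) — boundary = 63.10 mm; the cylinder at (2.5, -2) is absent (z outside [3.5, 23.5]); Merging all regions: only the result so far is present, so the union is just that shape — boundary = 63.10 mm. So its perimeter = 63.10 mm. Layer 1 is larger (63.10 vs 15.66 mm).

layer 1 (z = 0.3 mm)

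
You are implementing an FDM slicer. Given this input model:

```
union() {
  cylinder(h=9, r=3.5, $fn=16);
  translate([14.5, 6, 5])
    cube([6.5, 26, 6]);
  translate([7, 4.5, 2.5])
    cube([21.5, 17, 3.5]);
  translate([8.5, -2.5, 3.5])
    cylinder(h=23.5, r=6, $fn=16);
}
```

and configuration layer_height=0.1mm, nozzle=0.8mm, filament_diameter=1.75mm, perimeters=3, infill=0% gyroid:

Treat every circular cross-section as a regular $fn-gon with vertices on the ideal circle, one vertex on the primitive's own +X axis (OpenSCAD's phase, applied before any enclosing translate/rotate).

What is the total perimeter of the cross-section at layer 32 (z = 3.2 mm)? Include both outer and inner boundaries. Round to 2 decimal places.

98.85 mm

At z = 3.2 mm: the r=3.5 cylinder gives a regular 16-gon of circumradius 3.5 (constant along its height) (perimeter = 2·16·3.500·sin(180°/16) = 21.85 mm); the cube at (14.5, 6) does not reach this height (z outside [5, 11]); the cube at (7, 4.5) (footprint 21.5×17) is included at this height (perimeter 77.00 mm); the cylinder at (8.5, -2.5) is absent (z outside [3.5, 27]); Taking the union: the 2 present regions are separate (no shared area or edge), so areas and boundary lengths simply add and each stays a separate island — boundary = 98.85 mm. Overall, the cross-section has 2 separate islands. Total boundary length (outer) = 98.85 mm.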